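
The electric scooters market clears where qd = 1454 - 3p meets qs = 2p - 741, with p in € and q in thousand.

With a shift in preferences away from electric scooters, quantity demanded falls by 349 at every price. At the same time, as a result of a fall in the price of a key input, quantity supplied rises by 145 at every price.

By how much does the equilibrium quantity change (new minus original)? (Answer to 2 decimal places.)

-52.60

Original equilibrium: 1454 - 3p = 2p - 741 gives 2195 = 5p, so p = 439 and q = 137.
The shock moves the curves to qd = 1105 - 3p and qs = 2p - 596.
Equate the new curves: 1105 - 3p = 2p - 596, giving 1701 = 5p, p = 340.2, q = 84.4.
Δq = 84.4 − 137 = -52.60.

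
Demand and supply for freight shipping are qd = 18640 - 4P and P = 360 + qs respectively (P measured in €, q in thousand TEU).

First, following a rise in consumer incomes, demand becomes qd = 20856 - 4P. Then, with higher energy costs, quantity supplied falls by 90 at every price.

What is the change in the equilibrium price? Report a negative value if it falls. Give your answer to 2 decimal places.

+461.20

Solve the original market: 18640 - 4P = P - 360, hence P = 3800 and q = 3440.
The new curves are qd = 20856 - 4P (demand) and qs = P - 450 (supply).
Clearing the new market: 20856 - 4P = P - 450, so P = 4261.2 and q = 3811.2.
ΔP = 4261.2 − 3800 = +461.20.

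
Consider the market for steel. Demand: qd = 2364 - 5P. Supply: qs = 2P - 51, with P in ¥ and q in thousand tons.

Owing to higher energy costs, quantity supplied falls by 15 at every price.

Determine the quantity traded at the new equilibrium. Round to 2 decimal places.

628.29

Solve the original market: 2364 - 5P = 2P - 51, hence P = 345 and q = 639.
After the shift, demand is qd = 2364 - 5P and supply is qs = 2P - 66.
Setting them equal: 2364 - 5P = 2P - 66 → 2430 = 7P, so P = 2430/7 ≈ 347.1429 and q = 4398/7 ≈ 628.2857.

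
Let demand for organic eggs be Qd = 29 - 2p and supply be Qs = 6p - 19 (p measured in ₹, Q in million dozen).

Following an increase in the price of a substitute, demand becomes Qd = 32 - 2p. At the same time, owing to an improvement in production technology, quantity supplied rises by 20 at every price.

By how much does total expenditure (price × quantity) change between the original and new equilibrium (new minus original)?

-8.03125

Solve the original market: 29 - 2p = 6p - 19, hence p = 6 and Q = 17.
With the change applied: demand Qd = 32 - 2p, supply Qs = 6p + 1.
Setting them equal: 32 - 2p = 6p + 1 → 31 = 8p, so p = 3.875 and Q = 24.25.
Expenditure moves from 6×17 = 102 to 3.875×24.25 = 93.96875; change = -8.03125.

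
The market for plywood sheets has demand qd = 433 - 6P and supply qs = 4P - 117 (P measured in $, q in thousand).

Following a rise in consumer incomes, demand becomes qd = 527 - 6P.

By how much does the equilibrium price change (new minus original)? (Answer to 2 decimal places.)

+9.40

Original equilibrium: 433 - 6P = 4P - 117 gives 550 = 10P, so P = 55 and q = 103.
The shock moves the curves to qd = 527 - 6P and qs = 4P - 117.
Clearing the new market: 527 - 6P = 4P - 117, so P = 64.4 and q = 140.6.
ΔP = 64.4 − 55 = +9.40.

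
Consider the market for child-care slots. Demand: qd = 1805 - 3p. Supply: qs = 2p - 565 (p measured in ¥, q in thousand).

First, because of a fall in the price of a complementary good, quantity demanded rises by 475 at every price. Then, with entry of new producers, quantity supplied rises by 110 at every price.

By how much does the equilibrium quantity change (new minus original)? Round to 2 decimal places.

Before the shock: 1805 - 3p = 2p - 565 ⇒ 2370 = 5p ⇒ p = 474, q = 383.
With the change applied: demand qd = 2280 - 3p, supply qs = 2p - 455.
Setting them equal: 2280 - 3p = 2p - 455 → 2735 = 5p, so p = 547 and q = 639.
Δq = 639 − 383 = +256.00.

+256.00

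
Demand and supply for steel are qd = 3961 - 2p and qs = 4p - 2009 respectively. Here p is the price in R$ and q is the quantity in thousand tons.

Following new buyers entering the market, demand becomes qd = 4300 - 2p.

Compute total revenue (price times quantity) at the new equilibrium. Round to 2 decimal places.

Before the shock: 3961 - 2p = 4p - 2009 ⇒ 5970 = 6p ⇒ p = 995, q = 1971.
After the shift, demand is qd = 4300 - 2p and supply is qs = 4p - 2009.
Equate the new curves: 4300 - 2p = 4p - 2009, giving 6309 = 6p, p = 1051.5, q = 2197.
New expenditure = 1051.5 × 2197 = 2310145.50.

2310145.50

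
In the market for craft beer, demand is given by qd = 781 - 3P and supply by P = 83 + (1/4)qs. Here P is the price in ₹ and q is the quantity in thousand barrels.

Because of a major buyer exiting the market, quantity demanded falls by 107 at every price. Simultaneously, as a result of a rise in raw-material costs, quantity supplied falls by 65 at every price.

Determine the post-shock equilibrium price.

153

Before the shock: 781 - 3P = 4P - 332 ⇒ 1113 = 7P ⇒ P = 159, q = 304.
The new curves are qd = 674 - 3P (demand) and qs = 4P - 397 (supply).
Equate the new curves: 674 - 3P = 4P - 397, giving 1071 = 7P, P = 153, q = 215.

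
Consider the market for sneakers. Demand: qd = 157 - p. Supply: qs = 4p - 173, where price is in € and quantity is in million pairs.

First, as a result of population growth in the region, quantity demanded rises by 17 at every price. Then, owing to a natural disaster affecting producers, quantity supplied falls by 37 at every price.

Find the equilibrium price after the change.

Solve the original market: 157 - p = 4p - 173, hence p = 66 and q = 91.
The new curves are qd = 174 - p (demand) and qs = 4p - 210 (supply).
Setting them equal: 174 - p = 4p - 210 → 384 = 5p, so p = 76.8 and q = 97.2.

76.8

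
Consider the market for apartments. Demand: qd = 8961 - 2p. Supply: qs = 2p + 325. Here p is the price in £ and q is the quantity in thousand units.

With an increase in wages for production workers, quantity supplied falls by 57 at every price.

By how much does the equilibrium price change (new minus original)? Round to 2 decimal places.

+14.25

Solve the original market: 8961 - 2p = 2p + 325, hence p = 2159 and q = 4643.
The new curves are qd = 8961 - 2p (demand) and qs = 2p + 268 (supply).
Setting them equal: 8961 - 2p = 2p + 268 → 8693 = 4p, so p = 2173.25 and q = 4614.5.
Δp = 2173.25 − 2159 = +14.25.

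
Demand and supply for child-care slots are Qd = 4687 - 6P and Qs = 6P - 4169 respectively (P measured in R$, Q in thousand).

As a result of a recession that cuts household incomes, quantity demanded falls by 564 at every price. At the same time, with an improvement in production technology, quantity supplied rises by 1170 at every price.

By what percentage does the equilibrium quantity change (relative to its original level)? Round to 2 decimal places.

+116.99

Before the shock: 4687 - 6P = 6P - 4169 ⇒ 8856 = 12P ⇒ P = 738, Q = 259.
With the change applied: demand Qd = 4123 - 6P, supply Qs = 6P - 2999.
Equate the new curves: 4123 - 6P = 6P - 2999, giving 7122 = 12P, P = 593.5, Q = 562.
%ΔQ = (562 − 259) / 259 × 100 = +116.99%.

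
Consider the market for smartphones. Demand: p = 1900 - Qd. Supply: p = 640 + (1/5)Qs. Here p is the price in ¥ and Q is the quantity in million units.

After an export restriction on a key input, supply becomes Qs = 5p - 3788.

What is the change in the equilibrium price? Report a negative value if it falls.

Initially, 1900 - p = 5p - 3200, so 5100 = 6p and p = 850, Q = 1050.
After the shift, demand is Qd = 1900 - p and supply is Qs = 5p - 3788.
Setting them equal: 1900 - p = 5p - 3788 → 5688 = 6p, so p = 948 and Q = 952.
Δp = 948 − 850 = +98.

+98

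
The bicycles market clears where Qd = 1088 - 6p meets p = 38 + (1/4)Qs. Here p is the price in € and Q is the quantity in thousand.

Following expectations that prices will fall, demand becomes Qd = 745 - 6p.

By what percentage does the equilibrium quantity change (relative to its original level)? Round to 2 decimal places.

-39.88

Original equilibrium: 1088 - 6p = 4p - 152 gives 1240 = 10p, so p = 124 and Q = 344.
The shock moves the curves to Qd = 745 - 6p and Qs = 4p - 152.
Clearing the new market: 745 - 6p = 4p - 152, so p = 89.7 and Q = 206.8.
%ΔQ = (206.8 − 344) / 344 × 100 = -39.88%.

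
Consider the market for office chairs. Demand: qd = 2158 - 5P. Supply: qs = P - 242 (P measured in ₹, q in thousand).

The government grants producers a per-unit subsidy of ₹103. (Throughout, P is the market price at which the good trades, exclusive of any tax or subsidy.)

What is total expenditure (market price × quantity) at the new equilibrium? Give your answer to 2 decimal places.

93347.53

Before the shock: 2158 - 5P = P - 242 ⇒ 2400 = 6P ⇒ P = 400, q = 158.
Since sellers receive the price plus the subsidy, the effective supply curve becomes qs = P - 139.
Equate the new curves: 2158 - 5P = P - 139, giving 2297 = 6P, P = 2297/6 ≈ 382.8333, q = 1463/6 ≈ 243.8333.
New expenditure = 382.8333 × 243.8333 = 93347.53.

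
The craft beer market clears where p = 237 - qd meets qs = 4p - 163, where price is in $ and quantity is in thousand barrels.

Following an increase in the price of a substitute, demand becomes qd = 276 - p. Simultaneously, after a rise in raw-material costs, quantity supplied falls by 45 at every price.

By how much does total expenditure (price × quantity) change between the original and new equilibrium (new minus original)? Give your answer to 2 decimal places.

Original equilibrium: 237 - p = 4p - 163 gives 400 = 5p, so p = 80 and q = 157.
The new curves are qd = 276 - p (demand) and qs = 4p - 208 (supply).
New equilibrium: 276 - p = 4p - 208 ⇒ 484 = 5p ⇒ p = 96.8, q = 179.2.
Expenditure moves from 80×157 = 12560 to 96.8×179.2 = 17346.56; change = +4786.56.

+4786.56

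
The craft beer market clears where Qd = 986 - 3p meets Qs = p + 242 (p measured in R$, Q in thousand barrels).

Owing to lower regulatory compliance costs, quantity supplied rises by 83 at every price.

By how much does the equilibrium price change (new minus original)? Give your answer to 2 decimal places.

-20.75

Solve the original market: 986 - 3p = p + 242, hence p = 186 and Q = 428.
After the shift, demand is Qd = 986 - 3p and supply is Qs = p + 325.
Equate the new curves: 986 - 3p = p + 325, giving 661 = 4p, p = 165.25, Q = 490.25.
Δp = 165.25 − 186 = -20.75.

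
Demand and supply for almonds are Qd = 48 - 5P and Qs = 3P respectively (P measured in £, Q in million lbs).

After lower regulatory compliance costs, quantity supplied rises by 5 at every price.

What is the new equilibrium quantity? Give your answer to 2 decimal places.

21.13

Original equilibrium: 48 - 5P = 3P gives 48 = 8P, so P = 6 and Q = 18.
With the change applied: demand Qd = 48 - 5P, supply Qs = 3P + 5.
Clearing the new market: 48 - 5P = 3P + 5, so P = 5.375 and Q = 21.125.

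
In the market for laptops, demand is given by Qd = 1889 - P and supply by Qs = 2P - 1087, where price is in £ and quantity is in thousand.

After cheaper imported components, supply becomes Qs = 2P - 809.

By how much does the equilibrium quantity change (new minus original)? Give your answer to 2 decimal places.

+92.67

Original equilibrium: 1889 - P = 2P - 1087 gives 2976 = 3P, so P = 992 and Q = 897.
After the shift, demand is Qd = 1889 - P and supply is Qs = 2P - 809.
New equilibrium: 1889 - P = 2P - 809 ⇒ 2698 = 3P ⇒ P = 2698/3 ≈ 899.3333, Q = 2969/3 ≈ 989.6667.
ΔQ = 989.6667 − 897 = +92.67.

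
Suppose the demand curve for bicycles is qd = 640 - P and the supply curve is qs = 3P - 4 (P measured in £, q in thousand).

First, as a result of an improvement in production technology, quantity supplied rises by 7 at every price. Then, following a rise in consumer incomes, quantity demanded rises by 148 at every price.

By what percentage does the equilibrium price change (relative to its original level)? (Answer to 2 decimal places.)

Initially, 640 - P = 3P - 4, so 644 = 4P and P = 161, q = 479.
The shock moves the curves to qd = 788 - P and qs = 3P + 3.
New equilibrium: 788 - P = 3P + 3 ⇒ 785 = 4P ⇒ P = 196.25, q = 591.75.
%ΔP = (196.25 − 161) / 161 × 100 = +21.89%.

+21.89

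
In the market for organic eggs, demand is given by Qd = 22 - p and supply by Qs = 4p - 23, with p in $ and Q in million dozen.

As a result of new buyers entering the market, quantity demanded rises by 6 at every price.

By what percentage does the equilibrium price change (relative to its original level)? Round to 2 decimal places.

+13.33

Before the shock: 22 - p = 4p - 23 ⇒ 45 = 5p ⇒ p = 9, Q = 13.
The new curves are Qd = 28 - p (demand) and Qs = 4p - 23 (supply).
Clearing the new market: 28 - p = 4p - 23, so p = 10.2 and Q = 17.8.
%Δp = (10.2 − 9) / 9 × 100 = +13.33%.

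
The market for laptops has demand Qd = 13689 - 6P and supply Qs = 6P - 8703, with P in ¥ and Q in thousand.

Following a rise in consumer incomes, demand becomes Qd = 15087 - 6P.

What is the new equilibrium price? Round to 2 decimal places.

Initially, 13689 - 6P = 6P - 8703, so 22392 = 12P and P = 1866, Q = 2493.
The new curves are Qd = 15087 - 6P (demand) and Qs = 6P - 8703 (supply).
Equate the new curves: 15087 - 6P = 6P - 8703, giving 23790 = 12P, P = 1982.5, Q = 3192.

1982.50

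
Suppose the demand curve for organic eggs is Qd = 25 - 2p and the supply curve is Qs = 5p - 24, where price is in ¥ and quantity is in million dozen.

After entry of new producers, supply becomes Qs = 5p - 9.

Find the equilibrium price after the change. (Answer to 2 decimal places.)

4.86

Original equilibrium: 25 - 2p = 5p - 24 gives 49 = 7p, so p = 7 and Q = 11.
With the change applied: demand Qd = 25 - 2p, supply Qs = 5p - 9.
Setting them equal: 25 - 2p = 5p - 9 → 34 = 7p, so p = 34/7 ≈ 4.8571 and Q = 107/7 ≈ 15.2857.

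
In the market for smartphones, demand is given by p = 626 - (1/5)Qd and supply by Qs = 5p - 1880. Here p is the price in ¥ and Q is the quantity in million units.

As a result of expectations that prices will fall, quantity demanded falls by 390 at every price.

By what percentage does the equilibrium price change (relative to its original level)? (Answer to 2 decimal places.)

-7.78

Before the shock: 3130 - 5p = 5p - 1880 ⇒ 5010 = 10p ⇒ p = 501, Q = 625.
With the change applied: demand Qd = 2740 - 5p, supply Qs = 5p - 1880.
New equilibrium: 2740 - 5p = 5p - 1880 ⇒ 4620 = 10p ⇒ p = 462, Q = 430.
%Δp = (462 − 501) / 501 × 100 = -7.78%.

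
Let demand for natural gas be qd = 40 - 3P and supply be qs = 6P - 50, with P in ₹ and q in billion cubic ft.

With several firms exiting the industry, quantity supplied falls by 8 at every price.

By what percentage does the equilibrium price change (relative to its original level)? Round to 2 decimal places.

+8.89

Before the shock: 40 - 3P = 6P - 50 ⇒ 90 = 9P ⇒ P = 10, q = 10.
After the shift, demand is qd = 40 - 3P and supply is qs = 6P - 58.
Clearing the new market: 40 - 3P = 6P - 58, so P = 98/9 ≈ 10.8889 and q = 22/3 ≈ 7.3333.
%ΔP = (10.8889 − 10) / 10 × 100 = +8.89%.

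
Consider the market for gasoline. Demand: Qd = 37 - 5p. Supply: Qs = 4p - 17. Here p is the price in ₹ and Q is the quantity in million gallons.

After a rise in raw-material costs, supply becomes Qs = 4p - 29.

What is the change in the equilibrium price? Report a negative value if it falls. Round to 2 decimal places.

+1.33

Solve the original market: 37 - 5p = 4p - 17, hence p = 6 and Q = 7.
The shock moves the curves to Qd = 37 - 5p and Qs = 4p - 29.
Clearing the new market: 37 - 5p = 4p - 29, so p = 22/3 ≈ 7.3333 and Q = 1/3 ≈ 0.3333.
Δp = 7.3333 − 6 = +1.33.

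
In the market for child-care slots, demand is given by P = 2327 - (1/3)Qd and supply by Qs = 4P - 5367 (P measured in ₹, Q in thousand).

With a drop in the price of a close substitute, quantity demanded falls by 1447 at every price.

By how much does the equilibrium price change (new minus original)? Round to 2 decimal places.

Original equilibrium: 6981 - 3P = 4P - 5367 gives 12348 = 7P, so P = 1764 and Q = 1689.
The shock moves the curves to Qd = 5534 - 3P and Qs = 4P - 5367.
New equilibrium: 5534 - 3P = 4P - 5367 ⇒ 10901 = 7P ⇒ P = 10901/7 ≈ 1557.2857, Q = 6035/7 ≈ 862.1429.
ΔP = 1557.2857 − 1764 = -206.71.

-206.71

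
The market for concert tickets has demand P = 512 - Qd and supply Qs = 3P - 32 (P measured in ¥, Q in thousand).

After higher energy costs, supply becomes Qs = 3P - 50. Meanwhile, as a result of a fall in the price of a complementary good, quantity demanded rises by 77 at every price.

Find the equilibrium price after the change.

159.75

Original equilibrium: 512 - P = 3P - 32 gives 544 = 4P, so P = 136 and Q = 376.
After the shift, demand is Qd = 589 - P and supply is Qs = 3P - 50.
Setting them equal: 589 - P = 3P - 50 → 639 = 4P, so P = 159.75 and Q = 429.25.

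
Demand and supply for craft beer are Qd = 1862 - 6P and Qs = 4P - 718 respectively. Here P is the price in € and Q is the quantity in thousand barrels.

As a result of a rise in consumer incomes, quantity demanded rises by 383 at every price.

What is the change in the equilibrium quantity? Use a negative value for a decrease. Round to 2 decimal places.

+153.20

Solve the original market: 1862 - 6P = 4P - 718, hence P = 258 and Q = 314.
With the change applied: demand Qd = 2245 - 6P, supply Qs = 4P - 718.
New equilibrium: 2245 - 6P = 4P - 718 ⇒ 2963 = 10P ⇒ P = 296.3, Q = 467.2.
ΔQ = 467.2 − 314 = +153.20.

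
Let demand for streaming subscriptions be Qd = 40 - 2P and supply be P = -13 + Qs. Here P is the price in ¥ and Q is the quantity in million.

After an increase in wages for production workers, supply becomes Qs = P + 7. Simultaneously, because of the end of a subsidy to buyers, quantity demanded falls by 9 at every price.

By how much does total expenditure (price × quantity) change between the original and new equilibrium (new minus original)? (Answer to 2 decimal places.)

-78.00

Initially, 40 - 2P = P + 13, so 27 = 3P and P = 9, Q = 22.
With the change applied: demand Qd = 31 - 2P, supply Qs = P + 7.
New equilibrium: 31 - 2P = P + 7 ⇒ 24 = 3P ⇒ P = 8, Q = 15.
Expenditure moves from 9×22 = 198 to 8×15 = 120; change = -78.00.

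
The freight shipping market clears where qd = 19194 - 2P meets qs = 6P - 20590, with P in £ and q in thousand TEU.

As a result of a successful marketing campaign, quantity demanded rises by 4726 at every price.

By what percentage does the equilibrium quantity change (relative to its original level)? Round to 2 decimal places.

Solve the original market: 19194 - 2P = 6P - 20590, hence P = 4973 and q = 9248.
The new curves are qd = 23920 - 2P (demand) and qs = 6P - 20590 (supply).
Setting them equal: 23920 - 2P = 6P - 20590 → 44510 = 8P, so P = 5563.75 and q = 12792.5.
%Δq = (12792.5 − 9248) / 9248 × 100 = +38.33%.

+38.33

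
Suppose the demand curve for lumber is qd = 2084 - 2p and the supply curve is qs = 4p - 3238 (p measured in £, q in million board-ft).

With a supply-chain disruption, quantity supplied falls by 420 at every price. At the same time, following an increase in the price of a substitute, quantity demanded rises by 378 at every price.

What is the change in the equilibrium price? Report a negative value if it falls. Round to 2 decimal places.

+133.00

Original equilibrium: 2084 - 2p = 4p - 3238 gives 5322 = 6p, so p = 887 and q = 310.
The shock moves the curves to qd = 2462 - 2p and qs = 4p - 3658.
Clearing the new market: 2462 - 2p = 4p - 3658, so p = 1020 and q = 422.
Δp = 1020 − 887 = +133.00.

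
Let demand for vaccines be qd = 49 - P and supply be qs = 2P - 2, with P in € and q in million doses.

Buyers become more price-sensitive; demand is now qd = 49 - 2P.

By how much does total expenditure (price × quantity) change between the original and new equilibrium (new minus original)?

Solve the original market: 49 - P = 2P - 2, hence P = 17 and q = 32.
After the shift, demand is qd = 49 - 2P and supply is qs = 2P - 2.
Equate the new curves: 49 - 2P = 2P - 2, giving 51 = 4P, P = 12.75, q = 23.5.
Expenditure moves from 17×32 = 544 to 12.75×23.5 = 299.625; change = -244.375.

-244.375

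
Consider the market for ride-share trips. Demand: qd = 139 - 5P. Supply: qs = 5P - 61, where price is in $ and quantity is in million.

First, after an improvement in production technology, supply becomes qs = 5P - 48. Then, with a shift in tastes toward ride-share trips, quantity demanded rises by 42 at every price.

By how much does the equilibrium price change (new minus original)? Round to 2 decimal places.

Initially, 139 - 5P = 5P - 61, so 200 = 10P and P = 20, q = 39.
The shock moves the curves to qd = 181 - 5P and qs = 5P - 48.
Equate the new curves: 181 - 5P = 5P - 48, giving 229 = 10P, P = 22.9, q = 66.5.
ΔP = 22.9 − 20 = +2.90.

+2.90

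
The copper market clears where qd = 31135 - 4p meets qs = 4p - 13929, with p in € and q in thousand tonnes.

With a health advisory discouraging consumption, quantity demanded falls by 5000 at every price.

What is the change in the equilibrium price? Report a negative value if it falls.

-625

Before the shock: 31135 - 4p = 4p - 13929 ⇒ 45064 = 8p ⇒ p = 5633, q = 8603.
The shock moves the curves to qd = 26135 - 4p and qs = 4p - 13929.
Equate the new curves: 26135 - 4p = 4p - 13929, giving 40064 = 8p, p = 5008, q = 6103.
Δp = 5008 − 5633 = -625.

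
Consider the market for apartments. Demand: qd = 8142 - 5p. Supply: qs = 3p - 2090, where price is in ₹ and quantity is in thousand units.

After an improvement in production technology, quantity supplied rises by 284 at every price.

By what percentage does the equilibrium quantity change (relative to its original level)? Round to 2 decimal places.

+10.16

Original equilibrium: 8142 - 5p = 3p - 2090 gives 10232 = 8p, so p = 1279 and q = 1747.
The shock moves the curves to qd = 8142 - 5p and qs = 3p - 1806.
New equilibrium: 8142 - 5p = 3p - 1806 ⇒ 9948 = 8p ⇒ p = 1243.5, q = 1924.5.
%Δq = (1924.5 − 1747) / 1747 × 100 = +10.16%.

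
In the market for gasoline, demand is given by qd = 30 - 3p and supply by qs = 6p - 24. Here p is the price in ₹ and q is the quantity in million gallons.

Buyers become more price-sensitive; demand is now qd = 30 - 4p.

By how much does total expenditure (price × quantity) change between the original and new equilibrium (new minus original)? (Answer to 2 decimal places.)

-26.64

Original equilibrium: 30 - 3p = 6p - 24 gives 54 = 9p, so p = 6 and q = 12.
The shock moves the curves to qd = 30 - 4p and qs = 6p - 24.
Equate the new curves: 30 - 4p = 6p - 24, giving 54 = 10p, p = 5.4, q = 8.4.
Expenditure moves from 6×12 = 72 to 5.4×8.4 = 45.36; change = -26.64.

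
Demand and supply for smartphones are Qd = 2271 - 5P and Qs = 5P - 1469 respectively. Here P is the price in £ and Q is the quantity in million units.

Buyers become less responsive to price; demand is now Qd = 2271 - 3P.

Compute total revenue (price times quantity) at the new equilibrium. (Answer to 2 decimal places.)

406023.75

Before the shock: 2271 - 5P = 5P - 1469 ⇒ 3740 = 10P ⇒ P = 374, Q = 401.
The new curves are Qd = 2271 - 3P (demand) and Qs = 5P - 1469 (supply).
Clearing the new market: 2271 - 3P = 5P - 1469, so P = 467.5 and Q = 868.5.
New expenditure = 467.5 × 868.5 = 406023.75.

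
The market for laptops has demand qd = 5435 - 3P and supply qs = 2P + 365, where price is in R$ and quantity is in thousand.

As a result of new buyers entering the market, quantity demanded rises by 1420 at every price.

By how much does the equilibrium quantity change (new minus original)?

Before the shock: 5435 - 3P = 2P + 365 ⇒ 5070 = 5P ⇒ P = 1014, q = 2393.
The new curves are qd = 6855 - 3P (demand) and qs = 2P + 365 (supply).
New equilibrium: 6855 - 3P = 2P + 365 ⇒ 6490 = 5P ⇒ P = 1298, q = 2961.
Δq = 2961 − 2393 = +568.

+568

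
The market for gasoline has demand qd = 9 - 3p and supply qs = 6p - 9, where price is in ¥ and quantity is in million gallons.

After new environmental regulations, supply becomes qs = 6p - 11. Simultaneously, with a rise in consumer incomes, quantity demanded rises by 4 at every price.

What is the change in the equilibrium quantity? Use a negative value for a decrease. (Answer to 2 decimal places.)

+2.00

Before the shock: 9 - 3p = 6p - 9 ⇒ 18 = 9p ⇒ p = 2, q = 3.
With the change applied: demand qd = 13 - 3p, supply qs = 6p - 11.
Equate the new curves: 13 - 3p = 6p - 11, giving 24 = 9p, p = 8/3 ≈ 2.6667, q = 5.
Δq = 5 − 3 = +2.00.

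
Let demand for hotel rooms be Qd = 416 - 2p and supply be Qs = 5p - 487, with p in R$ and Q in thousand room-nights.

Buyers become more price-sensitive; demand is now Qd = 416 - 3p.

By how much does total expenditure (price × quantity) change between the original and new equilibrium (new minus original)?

Solve the original market: 416 - 2p = 5p - 487, hence p = 129 and Q = 158.
With the change applied: demand Qd = 416 - 3p, supply Qs = 5p - 487.
Setting them equal: 416 - 3p = 5p - 487 → 903 = 8p, so p = 112.875 and Q = 77.375.
Expenditure moves from 129×158 = 20382 to 112.875×77.375 = 8733.703125; change = -11648.296875.

-11648.296875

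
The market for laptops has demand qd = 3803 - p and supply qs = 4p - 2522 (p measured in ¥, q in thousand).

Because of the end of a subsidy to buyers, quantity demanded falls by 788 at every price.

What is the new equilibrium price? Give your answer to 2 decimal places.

1107.40

Before the shock: 3803 - p = 4p - 2522 ⇒ 6325 = 5p ⇒ p = 1265, q = 2538.
The new curves are qd = 3015 - p (demand) and qs = 4p - 2522 (supply).
Setting them equal: 3015 - p = 4p - 2522 → 5537 = 5p, so p = 1107.4 and q = 1907.6.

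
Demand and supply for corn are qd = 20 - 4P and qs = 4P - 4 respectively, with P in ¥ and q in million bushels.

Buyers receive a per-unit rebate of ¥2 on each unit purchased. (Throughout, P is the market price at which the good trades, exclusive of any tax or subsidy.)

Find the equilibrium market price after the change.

4

Solve the original market: 20 - 4P = 4P - 4, hence P = 3 and q = 8.
Since buyers' out-of-pocket price is the market price minus the rebate, the effective demand curve becomes qd = 28 - 4P.
Equate the new curves: 28 - 4P = 4P - 4, giving 32 = 8P, P = 4, q = 12.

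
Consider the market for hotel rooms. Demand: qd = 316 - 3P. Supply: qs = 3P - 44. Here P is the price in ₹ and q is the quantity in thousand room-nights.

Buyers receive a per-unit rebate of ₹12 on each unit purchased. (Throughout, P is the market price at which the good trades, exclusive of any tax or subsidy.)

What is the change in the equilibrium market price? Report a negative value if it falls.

Initially, 316 - 3P = 3P - 44, so 360 = 6P and P = 60, q = 136.
Since buyers' out-of-pocket price is the market price minus the rebate, the effective demand curve becomes qd = 352 - 3P.
Setting them equal: 352 - 3P = 3P - 44 → 396 = 6P, so P = 66 and q = 154.
ΔP = 66 − 60 = +6.

+6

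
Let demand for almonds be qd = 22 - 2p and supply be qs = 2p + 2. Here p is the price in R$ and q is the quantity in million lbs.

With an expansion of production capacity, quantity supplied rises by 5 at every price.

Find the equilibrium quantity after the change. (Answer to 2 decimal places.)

14.50

Original equilibrium: 22 - 2p = 2p + 2 gives 20 = 4p, so p = 5 and q = 12.
The shock moves the curves to qd = 22 - 2p and qs = 2p + 7.
Setting them equal: 22 - 2p = 2p + 7 → 15 = 4p, so p = 3.75 and q = 14.5.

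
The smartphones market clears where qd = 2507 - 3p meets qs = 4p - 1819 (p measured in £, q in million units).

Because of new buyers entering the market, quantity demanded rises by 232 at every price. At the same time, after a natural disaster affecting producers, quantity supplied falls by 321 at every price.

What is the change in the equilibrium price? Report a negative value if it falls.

+79

Original equilibrium: 2507 - 3p = 4p - 1819 gives 4326 = 7p, so p = 618 and q = 653.
After the shift, demand is qd = 2739 - 3p and supply is qs = 4p - 2140.
Setting them equal: 2739 - 3p = 4p - 2140 → 4879 = 7p, so p = 697 and q = 648.
Δp = 697 − 618 = +79.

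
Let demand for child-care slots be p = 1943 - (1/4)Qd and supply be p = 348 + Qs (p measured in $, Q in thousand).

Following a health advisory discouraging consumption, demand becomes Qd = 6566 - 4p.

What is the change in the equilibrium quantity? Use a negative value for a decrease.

-241.2

Before the shock: 7772 - 4p = p - 348 ⇒ 8120 = 5p ⇒ p = 1624, Q = 1276.
The shock moves the curves to Qd = 6566 - 4p and Qs = p - 348.
Equate the new curves: 6566 - 4p = p - 348, giving 6914 = 5p, p = 1382.8, Q = 1034.8.
ΔQ = 1034.8 − 1276 = -241.2.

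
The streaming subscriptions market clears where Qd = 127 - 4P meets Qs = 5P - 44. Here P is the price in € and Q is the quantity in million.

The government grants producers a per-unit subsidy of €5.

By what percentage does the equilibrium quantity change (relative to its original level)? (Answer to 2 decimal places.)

+21.79

Initially, 127 - 4P = 5P - 44, so 171 = 9P and P = 19, Q = 51.
Since sellers receive the price plus the subsidy, the effective supply curve becomes Qs = 5P - 19.
New equilibrium: 127 - 4P = 5P - 19 ⇒ 146 = 9P ⇒ P = 146/9 ≈ 16.2222, Q = 559/9 ≈ 62.1111.
%ΔQ = (62.1111 − 51) / 51 × 100 = +21.79%.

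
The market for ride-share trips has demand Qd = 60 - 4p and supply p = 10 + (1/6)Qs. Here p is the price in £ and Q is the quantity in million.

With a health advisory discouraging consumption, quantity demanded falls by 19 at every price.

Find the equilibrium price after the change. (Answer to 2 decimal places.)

Before the shock: 60 - 4p = 6p - 60 ⇒ 120 = 10p ⇒ p = 12, Q = 12.
The shock moves the curves to Qd = 41 - 4p and Qs = 6p - 60.
Clearing the new market: 41 - 4p = 6p - 60, so p = 10.1 and Q = 0.6.

10.10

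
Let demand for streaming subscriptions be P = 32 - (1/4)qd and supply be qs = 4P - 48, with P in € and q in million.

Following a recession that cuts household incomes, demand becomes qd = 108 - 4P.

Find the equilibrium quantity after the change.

Original equilibrium: 128 - 4P = 4P - 48 gives 176 = 8P, so P = 22 and q = 40.
The new curves are qd = 108 - 4P (demand) and qs = 4P - 48 (supply).
Clearing the new market: 108 - 4P = 4P - 48, so P = 19.5 and q = 30.

30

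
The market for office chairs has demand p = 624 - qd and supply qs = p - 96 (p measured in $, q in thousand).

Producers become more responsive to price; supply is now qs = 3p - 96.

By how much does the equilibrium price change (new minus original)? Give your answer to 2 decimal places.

Solve the original market: 624 - p = p - 96, hence p = 360 and q = 264.
With the change applied: demand qd = 624 - p, supply qs = 3p - 96.
Clearing the new market: 624 - p = 3p - 96, so p = 180 and q = 444.
Δp = 180 − 360 = -180.00.

-180.00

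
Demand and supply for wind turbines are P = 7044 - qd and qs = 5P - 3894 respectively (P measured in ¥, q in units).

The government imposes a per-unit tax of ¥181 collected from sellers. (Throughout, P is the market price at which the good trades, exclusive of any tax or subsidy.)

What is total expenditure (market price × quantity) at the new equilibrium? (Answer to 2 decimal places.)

10007663.97

Initially, 7044 - P = 5P - 3894, so 10938 = 6P and P = 1823, q = 5221.
Since sellers keep the price net of the tax, the effective supply curve becomes qs = 5P - 4799.
Clearing the new market: 7044 - P = 5P - 4799, so P = 11843/6 ≈ 1973.8333 and q = 30421/6 ≈ 5070.1667.
New expenditure = 1973.8333 × 5070.1667 = 10007663.97.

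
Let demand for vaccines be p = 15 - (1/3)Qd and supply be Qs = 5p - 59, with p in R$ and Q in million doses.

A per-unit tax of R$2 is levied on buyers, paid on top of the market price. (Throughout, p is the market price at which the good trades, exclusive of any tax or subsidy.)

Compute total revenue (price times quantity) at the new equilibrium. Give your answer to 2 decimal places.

27.56

Initially, 45 - 3p = 5p - 59, so 104 = 8p and p = 13, Q = 6.
Since buyers pay the price plus the tax, the effective demand curve becomes Qd = 39 - 3p.
Clearing the new market: 39 - 3p = 5p - 59, so p = 12.25 and Q = 2.25.
New expenditure = 12.25 × 2.25 = 27.56.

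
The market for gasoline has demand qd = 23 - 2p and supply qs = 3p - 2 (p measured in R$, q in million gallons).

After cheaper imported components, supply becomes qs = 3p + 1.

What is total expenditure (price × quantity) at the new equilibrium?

Original equilibrium: 23 - 2p = 3p - 2 gives 25 = 5p, so p = 5 and q = 13.
After the shift, demand is qd = 23 - 2p and supply is qs = 3p + 1.
New equilibrium: 23 - 2p = 3p + 1 ⇒ 22 = 5p ⇒ p = 4.4, q = 14.2.
New expenditure = 4.4 × 14.2 = 62.48.

62.48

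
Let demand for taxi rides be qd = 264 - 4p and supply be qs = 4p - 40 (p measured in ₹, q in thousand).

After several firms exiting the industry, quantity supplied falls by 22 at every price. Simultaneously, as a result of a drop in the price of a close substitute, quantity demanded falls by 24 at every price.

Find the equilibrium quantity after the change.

89

Initially, 264 - 4p = 4p - 40, so 304 = 8p and p = 38, q = 112.
The new curves are qd = 240 - 4p (demand) and qs = 4p - 62 (supply).
Clearing the new market: 240 - 4p = 4p - 62, so p = 37.75 and q = 89.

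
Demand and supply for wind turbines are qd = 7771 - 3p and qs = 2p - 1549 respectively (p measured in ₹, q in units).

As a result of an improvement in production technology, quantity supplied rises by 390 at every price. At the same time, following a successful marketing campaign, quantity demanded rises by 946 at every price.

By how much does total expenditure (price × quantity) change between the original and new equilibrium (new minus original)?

+1451917.28

Solve the original market: 7771 - 3p = 2p - 1549, hence p = 1864 and q = 2179.
After the shift, demand is qd = 8717 - 3p and supply is qs = 2p - 1159.
Equate the new curves: 8717 - 3p = 2p - 1159, giving 9876 = 5p, p = 1975.2, q = 2791.4.
Expenditure moves from 1864×2179 = 4061656 to 1975.2×2791.4 = 5513573.28; change = +1451917.28.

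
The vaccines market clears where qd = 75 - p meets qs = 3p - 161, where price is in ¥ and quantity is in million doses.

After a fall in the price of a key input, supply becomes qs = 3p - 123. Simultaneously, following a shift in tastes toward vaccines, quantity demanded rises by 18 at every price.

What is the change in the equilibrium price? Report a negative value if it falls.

Initially, 75 - p = 3p - 161, so 236 = 4p and p = 59, q = 16.
The new curves are qd = 93 - p (demand) and qs = 3p - 123 (supply).
Setting them equal: 93 - p = 3p - 123 → 216 = 4p, so p = 54 and q = 39.
Δp = 54 − 59 = -5.

-5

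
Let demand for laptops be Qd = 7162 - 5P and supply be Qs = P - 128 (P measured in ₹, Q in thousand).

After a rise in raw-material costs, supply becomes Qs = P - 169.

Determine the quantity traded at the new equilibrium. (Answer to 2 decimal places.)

Original equilibrium: 7162 - 5P = P - 128 gives 7290 = 6P, so P = 1215 and Q = 1087.
With the change applied: demand Qd = 7162 - 5P, supply Qs = P - 169.
Clearing the new market: 7162 - 5P = P - 169, so P = 7331/6 ≈ 1221.8333 and Q = 6317/6 ≈ 1052.8333.

1052.83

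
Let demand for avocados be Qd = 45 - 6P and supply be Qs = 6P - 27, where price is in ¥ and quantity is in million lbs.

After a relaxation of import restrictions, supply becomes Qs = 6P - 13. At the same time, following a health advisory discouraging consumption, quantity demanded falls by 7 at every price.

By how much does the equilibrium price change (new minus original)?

-1.75

Original equilibrium: 45 - 6P = 6P - 27 gives 72 = 12P, so P = 6 and Q = 9.
With the change applied: demand Qd = 38 - 6P, supply Qs = 6P - 13.
Clearing the new market: 38 - 6P = 6P - 13, so P = 4.25 and Q = 12.5.
ΔP = 4.25 − 6 = -1.75.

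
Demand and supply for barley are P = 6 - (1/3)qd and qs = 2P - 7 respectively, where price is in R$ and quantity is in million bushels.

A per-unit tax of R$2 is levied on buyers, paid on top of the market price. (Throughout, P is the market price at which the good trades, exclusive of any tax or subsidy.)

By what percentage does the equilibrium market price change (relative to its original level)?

-24

Original equilibrium: 18 - 3P = 2P - 7 gives 25 = 5P, so P = 5 and q = 3.
Since buyers pay the price plus the tax, the effective demand curve becomes qd = 12 - 3P.
Equate the new curves: 12 - 3P = 2P - 7, giving 19 = 5P, P = 3.8, q = 0.6.
%ΔP = (3.8 − 5) / 5 × 100 = -24%.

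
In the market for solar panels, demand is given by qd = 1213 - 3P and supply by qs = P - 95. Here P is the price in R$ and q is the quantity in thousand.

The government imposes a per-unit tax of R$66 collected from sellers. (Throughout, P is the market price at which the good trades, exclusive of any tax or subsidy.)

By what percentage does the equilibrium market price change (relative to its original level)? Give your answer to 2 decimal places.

+5.05

Before the shock: 1213 - 3P = P - 95 ⇒ 1308 = 4P ⇒ P = 327, q = 232.
Since sellers keep the price net of the tax, the effective supply curve becomes qs = P - 161.
New equilibrium: 1213 - 3P = P - 161 ⇒ 1374 = 4P ⇒ P = 343.5, q = 182.5.
%ΔP = (343.5 − 327) / 327 × 100 = +5.05%.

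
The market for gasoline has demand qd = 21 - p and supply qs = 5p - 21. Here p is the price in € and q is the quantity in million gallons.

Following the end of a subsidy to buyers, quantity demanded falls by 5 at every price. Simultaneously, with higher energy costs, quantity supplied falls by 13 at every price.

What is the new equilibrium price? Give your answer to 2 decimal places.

Initially, 21 - p = 5p - 21, so 42 = 6p and p = 7, q = 14.
The shock moves the curves to qd = 16 - p and qs = 5p - 34.
Clearing the new market: 16 - p = 5p - 34, so p = 25/3 ≈ 8.3333 and q = 23/3 ≈ 7.6667.

8.33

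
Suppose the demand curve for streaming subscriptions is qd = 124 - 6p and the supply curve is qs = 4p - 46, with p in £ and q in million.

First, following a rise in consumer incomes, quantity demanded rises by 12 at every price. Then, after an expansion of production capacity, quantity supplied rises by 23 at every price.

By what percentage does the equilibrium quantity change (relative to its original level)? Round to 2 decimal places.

+84.55

Solve the original market: 124 - 6p = 4p - 46, hence p = 17 and q = 22.
The new curves are qd = 136 - 6p (demand) and qs = 4p - 23 (supply).
Clearing the new market: 136 - 6p = 4p - 23, so p = 15.9 and q = 40.6.
%Δq = (40.6 − 22) / 22 × 100 = +84.55%.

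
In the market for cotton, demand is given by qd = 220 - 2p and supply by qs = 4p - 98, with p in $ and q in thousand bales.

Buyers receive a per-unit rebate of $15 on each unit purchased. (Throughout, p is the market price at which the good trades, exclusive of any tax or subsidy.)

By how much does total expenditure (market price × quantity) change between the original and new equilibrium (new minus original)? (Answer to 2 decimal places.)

+1730.00

Before the shock: 220 - 2p = 4p - 98 ⇒ 318 = 6p ⇒ p = 53, q = 114.
Since buyers' out-of-pocket price is the market price minus the rebate, the effective demand curve becomes qd = 250 - 2p.
Setting them equal: 250 - 2p = 4p - 98 → 348 = 6p, so p = 58 and q = 134.
Expenditure moves from 53×114 = 6042 to 58×134 = 7772; change = +1730.00.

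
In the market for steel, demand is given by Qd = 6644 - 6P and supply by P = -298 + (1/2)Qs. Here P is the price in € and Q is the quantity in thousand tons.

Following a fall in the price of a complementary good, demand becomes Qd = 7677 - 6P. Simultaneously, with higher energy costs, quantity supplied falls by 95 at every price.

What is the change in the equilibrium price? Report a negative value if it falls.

Solve the original market: 6644 - 6P = 2P + 596, hence P = 756 and Q = 2108.
After the shift, demand is Qd = 7677 - 6P and supply is Qs = 2P + 501.
New equilibrium: 7677 - 6P = 2P + 501 ⇒ 7176 = 8P ⇒ P = 897, Q = 2295.
ΔP = 897 − 756 = +141.

+141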